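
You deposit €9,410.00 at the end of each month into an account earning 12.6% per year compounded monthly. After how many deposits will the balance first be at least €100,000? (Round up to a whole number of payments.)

11 payments

Periodic rate r = 0.126/12 per month; n is counted in months.
Ordinary annuity FV: 100,000 = 9,410 × [((1+r)^n − 1)/r].
(1+r)^n = 1 + 100,000 × r / 9,410, so n = ln(1 + 100,000·r/9,410) / ln(1+r) = 10.13.
Round up to a whole number of payments: n = 11.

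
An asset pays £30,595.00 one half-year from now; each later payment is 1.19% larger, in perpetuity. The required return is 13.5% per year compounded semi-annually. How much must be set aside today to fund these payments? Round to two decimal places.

£550,269.78

Periodic rate r = 0.135/2 per half-year.
Growing perpetuity (Gordon): PV = PMT₁ / (r − g) = 30,595 / (r − 0.0119) = £550,269.78.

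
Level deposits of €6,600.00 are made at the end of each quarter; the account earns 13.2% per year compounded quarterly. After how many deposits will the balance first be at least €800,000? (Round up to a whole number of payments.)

Periodic rate r = 0.132/4 per quarter; n is counted in quarters.
Ordinary annuity FV: 800,000 = 6,600 × [((1+r)^n − 1)/r].
(1+r)^n = 1 + 800,000 × r / 6,600, so n = ln(1 + 800,000·r/6,600) / ln(1+r) = 49.57.
Round up to a whole number of payments: n = 50.

50 payments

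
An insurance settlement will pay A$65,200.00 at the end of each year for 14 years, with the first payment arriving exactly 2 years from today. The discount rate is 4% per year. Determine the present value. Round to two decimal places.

A$662,226.55

Ordinary annuity of 14 payments, first payment at period 2.
Periodic rate r = 0.04 per year.
The ordinary-annuity PV formula values the stream one period before the first payment (period 1); discount that back 1 periods:
PV₀ = 65,200 × [1 − (1+r)^−14] / r × (1+r)^−1 = A$662,226.55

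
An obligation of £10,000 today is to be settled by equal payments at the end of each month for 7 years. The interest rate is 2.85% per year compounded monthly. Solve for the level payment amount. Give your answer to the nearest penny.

£131.46

Level ordinary annuity; solve PV = PMT × [(1 − (1+r)^−n)/r] for PMT.
Periodic rate r = 0.0285/12 per month; n is counted in months.
With n = 84: PMT = 10,000 / ([(1 − (1+r)^−n)/r]) = £131.46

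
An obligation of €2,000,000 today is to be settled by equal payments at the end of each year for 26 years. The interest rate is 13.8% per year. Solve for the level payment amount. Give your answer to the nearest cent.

Level ordinary annuity; solve PV = PMT × [(1 − (1+r)^−n)/r] for PMT.
Periodic rate r = 0.138 per year.
With n = 26: PMT = 2,000,000 / ([(1 − (1+r)^−n)/r]) = €285,920.81

€285,920.81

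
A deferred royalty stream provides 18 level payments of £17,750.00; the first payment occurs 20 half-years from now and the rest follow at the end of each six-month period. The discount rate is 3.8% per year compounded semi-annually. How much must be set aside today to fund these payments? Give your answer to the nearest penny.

£187,747.96

Ordinary annuity of 18 payments, first payment at period 20.
Periodic rate r = 0.038/2 per half-year; n is counted in half-years.
The ordinary-annuity PV formula values the stream one period before the first payment (period 19); discount that back 19 periods:
PV₀ = 17,750 × [1 − (1+r)^−18] / r × (1+r)^−19 = £187,747.96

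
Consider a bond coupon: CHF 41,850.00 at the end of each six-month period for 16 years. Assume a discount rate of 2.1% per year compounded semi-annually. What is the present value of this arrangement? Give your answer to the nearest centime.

CHF 1,132,436.92

This is an ordinary annuity: 32 payments of CHF 41,850.00 at the end of each six-month period.
Periodic rate r = 0.021/2 per half-year; n is counted in half-years.
PV = PMT × [(1 − (1+r)^−n)/r] = 41,850 × [1 − (1+r)^−32] / r = CHF 1,132,436.92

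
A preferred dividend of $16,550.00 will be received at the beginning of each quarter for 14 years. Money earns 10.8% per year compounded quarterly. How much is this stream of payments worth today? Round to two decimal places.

This is an annuity due: 56 payments of $16,550.00 at the beginning of each quarter.
Periodic rate r = 0.108/4 per quarter; n is counted in quarters.
PV = PMT × [(1 − (1+r)^−n)/r] × (1+r) = 16,550 × [1 − (1+r)^−56] / r × (1+r) = $487,914.08

$487,914.08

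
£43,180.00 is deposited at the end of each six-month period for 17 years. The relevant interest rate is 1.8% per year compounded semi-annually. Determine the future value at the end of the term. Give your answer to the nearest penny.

£1,708,607.56

This is an ordinary annuity: 34 deposits of £43,180.00 at the end of each six-month period.
Periodic rate r = 0.018/2 per half-year; n is counted in half-years.
FV = PMT × [((1+r)^n − 1)/r] = 43,180 × [(1+r)^34 − 1] / r = £1,708,607.56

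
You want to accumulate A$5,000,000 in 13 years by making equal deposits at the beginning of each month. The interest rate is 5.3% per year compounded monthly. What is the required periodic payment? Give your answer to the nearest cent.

Level annuity due; solve FV = PMT × [((1+r)^n − 1)/r] × (1+r) for PMT.
Periodic rate r = 0.053/12 per month; n is counted in months.
With n = 156: PMT = 5,000,000 / ([((1+r)^n − 1)/r] × (1+r)) = A$22,237.43

A$22,237.43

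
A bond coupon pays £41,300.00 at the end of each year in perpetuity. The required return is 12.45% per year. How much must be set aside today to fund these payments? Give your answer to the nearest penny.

£331,726.91

Periodic rate r = 0.1245 per year.
Level perpetuity: PV = PMT / r = 41,300 / (0.1245) = £331,726.91.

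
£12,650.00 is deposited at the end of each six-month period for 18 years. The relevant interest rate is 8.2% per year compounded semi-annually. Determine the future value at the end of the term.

£1,002,252.85

This is an ordinary annuity: 36 deposits of £12,650.00 at the end of each six-month period.
Periodic rate r = 0.082/2 per half-year; n is counted in half-years.
FV = PMT × [((1+r)^n − 1)/r] = 12,650 × [(1+r)^36 − 1] / r = £1,002,252.85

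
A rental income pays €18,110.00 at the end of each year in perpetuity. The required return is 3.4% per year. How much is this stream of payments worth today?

Periodic rate r = 0.034 per year.
Level perpetuity: PV = PMT / r = 18,110 / (0.034) = €532,647.06.

€532,647.06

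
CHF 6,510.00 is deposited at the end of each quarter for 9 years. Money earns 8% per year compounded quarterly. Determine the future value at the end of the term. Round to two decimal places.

CHF 338,483.33

This is an ordinary annuity: 36 deposits of CHF 6,510.00 at the end of each quarter.
Periodic rate r = 0.08/4 per quarter; n is counted in quarters.
FV = PMT × [((1+r)^n − 1)/r] = 6,510 × [(1+r)^36 − 1] / r = CHF 338,483.33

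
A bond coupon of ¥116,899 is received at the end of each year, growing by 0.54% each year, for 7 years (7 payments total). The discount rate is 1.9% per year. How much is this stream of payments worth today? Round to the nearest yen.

¥771,588

Periodic rate r = 0.019 per year.
Growing ordinary annuity: PV = PMT₁ × [1 − ((1+g)/(1+r))^n] / (r − g) = 116,899 × [1 − ((1+0.0054)/(1+r))^7] / (r − 0.0054) = ¥771,588.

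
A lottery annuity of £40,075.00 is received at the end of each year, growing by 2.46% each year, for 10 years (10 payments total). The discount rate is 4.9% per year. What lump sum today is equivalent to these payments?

Periodic rate r = 0.049 per year.
Growing ordinary annuity: PV = PMT₁ × [1 − ((1+g)/(1+r))^n] / (r − g) = 40,075 × [1 − ((1+0.0246)/(1+r))^10] / (r − 0.0246) = £344,425.07.

£344,425.07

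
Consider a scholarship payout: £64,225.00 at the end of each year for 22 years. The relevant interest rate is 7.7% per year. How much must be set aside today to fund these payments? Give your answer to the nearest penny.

This is an ordinary annuity: 22 payments of £64,225.00 at the end of each year.
Periodic rate r = 0.077 per year.
PV = PMT × [(1 − (1+r)^−n)/r] = 64,225 × [1 − (1+r)^−22] / r = £670,985.67

£670,985.67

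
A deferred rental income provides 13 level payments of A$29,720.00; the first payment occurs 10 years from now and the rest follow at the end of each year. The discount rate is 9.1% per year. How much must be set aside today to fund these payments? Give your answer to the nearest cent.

Ordinary annuity of 13 payments, first payment at period 10.
Periodic rate r = 0.091 per year.
The ordinary-annuity PV formula values the stream one period before the first payment (period 9); discount that back 9 periods:
PV₀ = 29,720 × [1 − (1+r)^−13] / r × (1+r)^−9 = A$101,067.99

A$101,067.99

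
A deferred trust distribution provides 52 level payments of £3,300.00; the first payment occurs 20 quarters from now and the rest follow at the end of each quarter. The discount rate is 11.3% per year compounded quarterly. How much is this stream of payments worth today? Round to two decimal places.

Ordinary annuity of 52 payments, first payment at period 20.
Periodic rate r = 0.113/4 per quarter; n is counted in quarters.
The ordinary-annuity PV formula values the stream one period before the first payment (period 19); discount that back 19 periods:
PV₀ = 3,300 × [1 − (1+r)^−52] / r × (1+r)^−19 = £52,643.30

£52,643.30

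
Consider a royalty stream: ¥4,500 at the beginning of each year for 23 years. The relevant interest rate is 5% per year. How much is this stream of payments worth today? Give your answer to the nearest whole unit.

This is an annuity due: 23 payments of ¥4,500 at the beginning of each year.
Periodic rate r = 0.05 per year.
PV = PMT × [(1 − (1+r)^−n)/r] × (1+r) = 4,500 × [1 − (1+r)^−23] / r × (1+r) = ¥63,734

¥63,734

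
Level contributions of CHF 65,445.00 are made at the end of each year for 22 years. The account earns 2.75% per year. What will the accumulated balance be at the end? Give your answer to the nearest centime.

This is an ordinary annuity: 22 deposits of CHF 65,445.00 at the end of each year.
Periodic rate r = 0.0275 per year.
FV = PMT × [((1+r)^n − 1)/r] = 65,445 × [(1+r)^22 − 1] / r = CHF 1,942,771.88

CHF 1,942,771.88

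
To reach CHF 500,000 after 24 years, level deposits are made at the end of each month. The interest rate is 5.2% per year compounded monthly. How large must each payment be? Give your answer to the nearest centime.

CHF 875.78

Level ordinary annuity; solve FV = PMT × [((1+r)^n − 1)/r] for PMT.
Periodic rate r = 0.052/12 per month; n is counted in months.
With n = 288: PMT = 500,000 / ([((1+r)^n − 1)/r]) = CHF 875.78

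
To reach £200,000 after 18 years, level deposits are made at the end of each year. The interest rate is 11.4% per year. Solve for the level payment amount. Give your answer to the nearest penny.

£3,811.91

Level ordinary annuity; solve FV = PMT × [((1+r)^n − 1)/r] for PMT.
Periodic rate r = 0.114 per year.
With n = 18: PMT = 200,000 / ([((1+r)^n − 1)/r]) = £3,811.91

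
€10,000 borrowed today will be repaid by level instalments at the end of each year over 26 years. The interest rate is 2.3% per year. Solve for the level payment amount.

€515.29

Level ordinary annuity; solve PV = PMT × [(1 − (1+r)^−n)/r] for PMT.
Periodic rate r = 0.023 per year.
With n = 26: PMT = 10,000 / ([(1 − (1+r)^−n)/r]) = €515.29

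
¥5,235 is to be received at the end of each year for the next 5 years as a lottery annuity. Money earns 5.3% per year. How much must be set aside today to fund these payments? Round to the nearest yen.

¥22,478

This is an ordinary annuity: 5 payments of ¥5,235 at the end of each year.
Periodic rate r = 0.053 per year.
PV = PMT × [(1 − (1+r)^−n)/r] = 5,235 × [1 − (1+r)^−5] / r = ¥22,478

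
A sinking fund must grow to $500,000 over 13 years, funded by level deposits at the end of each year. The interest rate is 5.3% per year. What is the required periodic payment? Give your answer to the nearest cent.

$27,693.57

Level ordinary annuity; solve FV = PMT × [((1+r)^n − 1)/r] for PMT.
Periodic rate r = 0.053 per year.
With n = 13: PMT = 500,000 / ([((1+r)^n − 1)/r]) = $27,693.57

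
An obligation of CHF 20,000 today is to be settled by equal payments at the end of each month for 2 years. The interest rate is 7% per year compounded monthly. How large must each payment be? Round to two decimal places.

CHF 895.45

Level ordinary annuity; solve PV = PMT × [(1 − (1+r)^−n)/r] for PMT.
Periodic rate r = 0.07/12 per month; n is counted in months.
With n = 24: PMT = 20,000 / ([(1 − (1+r)^−n)/r]) = CHF 895.45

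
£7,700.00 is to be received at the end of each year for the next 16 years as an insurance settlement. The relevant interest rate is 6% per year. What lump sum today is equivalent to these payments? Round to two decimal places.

£77,815.39

This is an ordinary annuity: 16 payments of £7,700.00 at the end of each year.
Periodic rate r = 0.06 per year.
PV = PMT × [(1 − (1+r)^−n)/r] = 7,700 × [1 − (1+r)^−16] / r = £77,815.39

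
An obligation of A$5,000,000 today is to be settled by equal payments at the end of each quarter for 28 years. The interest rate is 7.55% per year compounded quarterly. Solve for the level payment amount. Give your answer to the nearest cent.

Level ordinary annuity; solve PV = PMT × [(1 − (1+r)^−n)/r] for PMT.
Periodic rate r = 0.0755/4 per quarter; n is counted in quarters.
With n = 112: PMT = 5,000,000 / ([(1 − (1+r)^−n)/r]) = A$107,630.42

A$107,630.42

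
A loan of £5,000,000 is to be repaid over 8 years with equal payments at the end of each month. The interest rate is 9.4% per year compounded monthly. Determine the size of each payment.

£74,292.71

Level ordinary annuity; solve PV = PMT × [(1 − (1+r)^−n)/r] for PMT.
Periodic rate r = 0.094/12 per month; n is counted in months.
With n = 96: PMT = 5,000,000 / ([(1 − (1+r)^−n)/r]) = £74,292.71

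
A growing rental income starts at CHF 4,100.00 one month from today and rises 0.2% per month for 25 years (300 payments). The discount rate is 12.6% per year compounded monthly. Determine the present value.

Periodic rate r = 0.126/12 per month; n is counted in months.
Growing ordinary annuity: PV = PMT₁ × [1 − ((1+g)/(1+r))^n] / (r − g) = 4,100 × [1 − ((1+0.002)/(1+r))^300] / (r − 0.002) = CHF 444,089.32.

CHF 444,089.32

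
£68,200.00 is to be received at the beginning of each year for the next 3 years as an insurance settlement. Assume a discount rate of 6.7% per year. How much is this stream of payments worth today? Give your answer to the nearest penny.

This is an annuity due: 3 payments of £68,200.00 at the beginning of each year.
Periodic rate r = 0.067 per year.
PV = PMT × [(1 − (1+r)^−n)/r] × (1+r) = 68,200 × [1 − (1+r)^−3] / r × (1+r) = £192,021.49

£192,021.49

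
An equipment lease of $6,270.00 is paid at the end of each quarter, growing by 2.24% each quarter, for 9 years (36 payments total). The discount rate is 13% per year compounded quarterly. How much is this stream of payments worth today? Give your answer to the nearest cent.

Periodic rate r = 0.13/4 per quarter; n is counted in quarters.
Growing ordinary annuity: PV = PMT₁ × [1 − ((1+g)/(1+r))^n] / (r − g) = 6,270 × [1 − ((1+0.0224)/(1+r))^36] / (r − 0.0224) = $185,025.15.

$185,025.15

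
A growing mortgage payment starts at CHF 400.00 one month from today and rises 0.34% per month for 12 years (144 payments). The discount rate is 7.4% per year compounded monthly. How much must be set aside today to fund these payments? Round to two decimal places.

Periodic rate r = 0.074/12 per month; n is counted in months.
Growing ordinary annuity: PV = PMT₁ × [1 − ((1+g)/(1+r))^n] / (r − g) = 400 × [1 − ((1+0.0034)/(1+r))^144] / (r − 0.0034) = CHF 47,325.13.

CHF 47,325.13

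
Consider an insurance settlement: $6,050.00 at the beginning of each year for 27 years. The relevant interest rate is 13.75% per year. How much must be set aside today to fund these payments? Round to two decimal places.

This is an annuity due: 27 payments of $6,050.00 at the beginning of each year.
Periodic rate r = 0.1375 per year.
PV = PMT × [(1 − (1+r)^−n)/r] × (1+r) = 6,050 × [1 − (1+r)^−27] / r × (1+r) = $48,505.76

$48,505.76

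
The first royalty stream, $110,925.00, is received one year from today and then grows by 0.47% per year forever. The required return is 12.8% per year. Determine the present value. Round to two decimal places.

Periodic rate r = 0.128 per year.
Growing perpetuity (Gordon): PV = PMT₁ / (r − g) = 110,925 / (r − 0.0047) = $899,635.04.

$899,635.04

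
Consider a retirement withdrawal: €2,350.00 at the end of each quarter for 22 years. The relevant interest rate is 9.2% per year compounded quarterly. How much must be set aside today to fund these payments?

€88,361.03

This is an ordinary annuity: 88 payments of €2,350.00 at the end of each quarter.
Periodic rate r = 0.092/4 per quarter; n is counted in quarters.
PV = PMT × [(1 − (1+r)^−n)/r] = 2,350 × [1 − (1+r)^−88] / r = €88,361.03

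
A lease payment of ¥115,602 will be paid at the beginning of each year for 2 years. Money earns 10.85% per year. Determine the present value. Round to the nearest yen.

This is an annuity due: 2 payments of ¥115,602 at the beginning of each year.
Periodic rate r = 0.1085 per year.
PV = PMT × [(1 − (1+r)^−n)/r] × (1+r) = 115,602 × [1 − (1+r)^−2] / r × (1+r) = ¥219,889

¥219,889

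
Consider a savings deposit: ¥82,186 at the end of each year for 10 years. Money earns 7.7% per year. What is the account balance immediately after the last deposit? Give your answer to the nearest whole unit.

¥1,173,764

This is an ordinary annuity: 10 deposits of ¥82,186 at the end of each year.
Periodic rate r = 0.077 per year.
FV = PMT × [((1+r)^n − 1)/r] = 82,186 × [(1+r)^10 − 1] / r = ¥1,173,764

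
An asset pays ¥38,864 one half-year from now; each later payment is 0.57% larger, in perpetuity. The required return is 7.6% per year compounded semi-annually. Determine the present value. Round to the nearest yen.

Periodic rate r = 0.076/2 per half-year.
Growing perpetuity (Gordon): PV = PMT₁ / (r − g) = 38,864 / (r − 0.0057) = ¥1,203,220.

¥1,203,220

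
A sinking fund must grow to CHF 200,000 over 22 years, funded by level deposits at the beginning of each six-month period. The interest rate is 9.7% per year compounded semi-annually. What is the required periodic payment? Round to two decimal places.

CHF 1,314.95

Level annuity due; solve FV = PMT × [((1+r)^n − 1)/r] × (1+r) for PMT.
Periodic rate r = 0.097/2 per half-year; n is counted in half-years.
With n = 44: PMT = 200,000 / ([((1+r)^n − 1)/r] × (1+r)) = CHF 1,314.95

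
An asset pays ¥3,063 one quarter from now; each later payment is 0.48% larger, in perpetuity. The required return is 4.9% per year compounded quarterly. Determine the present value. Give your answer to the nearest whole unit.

Periodic rate r = 0.049/4 per quarter.
Growing perpetuity (Gordon): PV = PMT₁ / (r − g) = 3,063 / (r − 0.0048) = ¥411,141.

¥411,141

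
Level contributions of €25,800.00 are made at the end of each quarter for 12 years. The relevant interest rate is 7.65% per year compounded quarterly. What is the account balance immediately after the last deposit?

This is an ordinary annuity: 48 deposits of €25,800.00 at the end of each quarter.
Periodic rate r = 0.0765/4 per quarter; n is counted in quarters.
FV = PMT × [((1+r)^n − 1)/r] = 25,800 × [(1+r)^48 − 1] / r = €2,000,142.11

€2,000,142.11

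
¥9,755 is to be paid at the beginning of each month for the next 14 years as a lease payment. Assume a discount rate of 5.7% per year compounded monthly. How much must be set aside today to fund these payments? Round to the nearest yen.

This is an annuity due: 168 payments of ¥9,755 at the beginning of each month.
Periodic rate r = 0.057/12 per month; n is counted in months.
PV = PMT × [(1 − (1+r)^−n)/r] × (1+r) = 9,755 × [1 − (1+r)^−168] / r × (1+r) = ¥1,132,663

¥1,132,663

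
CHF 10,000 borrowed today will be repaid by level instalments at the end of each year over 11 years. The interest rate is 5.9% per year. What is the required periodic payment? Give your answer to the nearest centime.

Level ordinary annuity; solve PV = PMT × [(1 − (1+r)^−n)/r] for PMT.
Periodic rate r = 0.059 per year.
With n = 11: PMT = 10,000 / ([(1 − (1+r)^−n)/r]) = CHF 1,261.45

CHF 1,261.45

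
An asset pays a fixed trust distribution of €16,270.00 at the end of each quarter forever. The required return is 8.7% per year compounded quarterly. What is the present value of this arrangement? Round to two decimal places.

€748,045.98

Periodic rate r = 0.087/4 per quarter.
Level perpetuity: PV = PMT / r = 16,270 / (0.087/4) = €748,045.98.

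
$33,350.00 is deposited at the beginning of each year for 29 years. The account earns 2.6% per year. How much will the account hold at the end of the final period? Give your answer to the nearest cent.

This is an annuity due: 29 deposits of $33,350.00 at the beginning of each year.
Periodic rate r = 0.026 per year.
FV = PMT × [((1+r)^n − 1)/r] × (1+r) = 33,350 × [(1+r)^29 − 1] / r × (1+r) = $1,454,363.02

$1,454,363.02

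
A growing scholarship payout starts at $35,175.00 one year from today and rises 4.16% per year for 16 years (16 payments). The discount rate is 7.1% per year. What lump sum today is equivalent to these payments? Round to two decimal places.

Periodic rate r = 0.071 per year.
Growing ordinary annuity: PV = PMT₁ × [1 − ((1+g)/(1+r))^n] / (r − g) = 35,175 × [1 − ((1+0.0416)/(1+r))^16] / (r − 0.0416) = $430,001.60.

$430,001.60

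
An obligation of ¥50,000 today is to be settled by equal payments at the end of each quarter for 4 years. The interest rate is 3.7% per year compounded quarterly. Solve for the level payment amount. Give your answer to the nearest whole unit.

¥3,376

Level ordinary annuity; solve PV = PMT × [(1 − (1+r)^−n)/r] for PMT.
Periodic rate r = 0.037/4 per quarter; n is counted in quarters.
With n = 16: PMT = 50,000 / ([(1 − (1+r)^−n)/r]) = ¥3,376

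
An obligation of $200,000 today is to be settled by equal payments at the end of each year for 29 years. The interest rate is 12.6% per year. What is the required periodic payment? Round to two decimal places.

$26,033.53

Level ordinary annuity; solve PV = PMT × [(1 − (1+r)^−n)/r] for PMT.
Periodic rate r = 0.126 per year.
With n = 29: PMT = 200,000 / ([(1 − (1+r)^−n)/r]) = $26,033.53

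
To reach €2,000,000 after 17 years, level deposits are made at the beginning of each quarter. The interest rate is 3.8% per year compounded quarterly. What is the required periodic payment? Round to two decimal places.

Level annuity due; solve FV = PMT × [((1+r)^n − 1)/r] × (1+r) for PMT.
Periodic rate r = 0.038/4 per quarter; n is counted in quarters.
With n = 68: PMT = 2,000,000 / ([((1+r)^n − 1)/r] × (1+r)) = €20,864.10

€20,864.10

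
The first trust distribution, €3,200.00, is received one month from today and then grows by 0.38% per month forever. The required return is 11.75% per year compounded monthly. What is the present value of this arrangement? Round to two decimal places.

Periodic rate r = 0.1175/12 per month.
Growing perpetuity (Gordon): PV = PMT₁ / (r − g) = 3,200 / (r − 0.0038) = €534,075.10.

€534,075.10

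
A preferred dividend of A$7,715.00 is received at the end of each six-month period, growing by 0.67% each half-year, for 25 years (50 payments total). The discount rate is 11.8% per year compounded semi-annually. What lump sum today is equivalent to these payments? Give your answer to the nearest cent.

A$135,791.32

Periodic rate r = 0.118/2 per half-year; n is counted in half-years.
Growing ordinary annuity: PV = PMT₁ × [1 − ((1+g)/(1+r))^n] / (r − g) = 7,715 × [1 − ((1+0.0067)/(1+r))^50] / (r − 0.0067) = A$135,791.32.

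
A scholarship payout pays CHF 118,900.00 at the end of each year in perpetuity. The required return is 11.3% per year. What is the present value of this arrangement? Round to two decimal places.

CHF 1,052,212.39

Periodic rate r = 0.113 per year.
Level perpetuity: PV = PMT / r = 118,900 / (0.113) = CHF 1,052,212.39.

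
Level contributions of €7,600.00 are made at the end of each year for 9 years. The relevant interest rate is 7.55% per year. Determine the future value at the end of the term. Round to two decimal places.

This is an ordinary annuity: 9 deposits of €7,600.00 at the end of each year.
Periodic rate r = 0.0755 per year.
FV = PMT × [((1+r)^n − 1)/r] = 7,600 × [(1+r)^9 − 1] / r = €93,140.69

€93,140.69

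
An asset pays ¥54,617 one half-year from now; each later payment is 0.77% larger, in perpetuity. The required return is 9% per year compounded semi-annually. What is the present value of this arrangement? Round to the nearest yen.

¥1,464,263

Periodic rate r = 0.09/2 per half-year.
Growing perpetuity (Gordon): PV = PMT₁ / (r − g) = 54,617 / (r − 0.0077) = ¥1,464,263.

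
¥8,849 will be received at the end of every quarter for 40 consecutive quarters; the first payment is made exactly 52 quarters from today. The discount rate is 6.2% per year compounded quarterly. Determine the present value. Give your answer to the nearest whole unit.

Ordinary annuity of 40 payments, first payment at period 52.
Periodic rate r = 0.062/4 per quarter; n is counted in quarters.
The ordinary-annuity PV formula values the stream one period before the first payment (period 51); discount that back 51 periods:
PV₀ = 8,849 × [1 − (1+r)^−40] / r × (1+r)^−51 = ¥119,719

¥119,719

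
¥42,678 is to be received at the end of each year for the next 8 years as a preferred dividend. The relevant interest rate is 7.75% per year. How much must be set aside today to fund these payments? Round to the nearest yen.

This is an ordinary annuity: 8 payments of ¥42,678 at the end of each year.
Periodic rate r = 0.0775 per year.
PV = PMT × [(1 − (1+r)^−n)/r] = 42,678 × [1 − (1+r)^−8] / r = ¥247,599

¥247,599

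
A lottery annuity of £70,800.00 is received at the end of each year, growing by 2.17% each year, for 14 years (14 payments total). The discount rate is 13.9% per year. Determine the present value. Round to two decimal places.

£471,775.95

Periodic rate r = 0.139 per year.
Growing ordinary annuity: PV = PMT₁ × [1 − ((1+g)/(1+r))^n] / (r − g) = 70,800 × [1 − ((1+0.0217)/(1+r))^14] / (r − 0.0217) = £471,775.95.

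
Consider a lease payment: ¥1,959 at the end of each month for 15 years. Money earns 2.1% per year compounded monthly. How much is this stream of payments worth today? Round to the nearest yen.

¥302,257

This is an ordinary annuity: 180 payments of ¥1,959 at the end of each month.
Periodic rate r = 0.021/12 per month; n is counted in months.
PV = PMT × [(1 − (1+r)^−n)/r] = 1,959 × [1 − (1+r)^−180] / r = ¥302,257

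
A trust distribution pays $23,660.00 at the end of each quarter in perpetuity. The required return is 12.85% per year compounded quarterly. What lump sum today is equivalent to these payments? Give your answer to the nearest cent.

Periodic rate r = 0.1285/4 per quarter.
Level perpetuity: PV = PMT / r = 23,660 / (0.1285/4) = $736,498.05.

$736,498.05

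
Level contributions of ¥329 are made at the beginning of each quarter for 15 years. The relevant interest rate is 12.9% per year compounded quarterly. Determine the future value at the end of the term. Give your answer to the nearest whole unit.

¥60,190

This is an annuity due: 60 deposits of ¥329 at the beginning of each quarter.
Periodic rate r = 0.129/4 per quarter; n is counted in quarters.
FV = PMT × [((1+r)^n − 1)/r] × (1+r) = 329 × [(1+r)^60 − 1] / r × (1+r) = ¥60,190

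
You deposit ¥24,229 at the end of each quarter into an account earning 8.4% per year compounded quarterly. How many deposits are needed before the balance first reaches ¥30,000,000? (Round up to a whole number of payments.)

159 payments

Periodic rate r = 0.084/4 per quarter; n is counted in quarters.
Ordinary annuity FV: 30,000,000 = 24,229 × [((1+r)^n − 1)/r].
(1+r)^n = 1 + 30,000,000 × r / 24,229, so n = ln(1 + 30,000,000·r/24,229) / ln(1+r) = 158.59.
Round up to a whole number of payments: n = 159.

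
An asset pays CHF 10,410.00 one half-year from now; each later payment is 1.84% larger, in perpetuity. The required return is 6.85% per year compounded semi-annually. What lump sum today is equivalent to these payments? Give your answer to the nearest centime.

Periodic rate r = 0.0685/2 per half-year.
Growing perpetuity (Gordon): PV = PMT₁ / (r − g) = 10,410 / (r − 0.0184) = CHF 656,782.33.

CHF 656,782.33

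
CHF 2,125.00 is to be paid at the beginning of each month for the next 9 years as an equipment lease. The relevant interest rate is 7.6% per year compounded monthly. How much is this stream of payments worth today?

This is an annuity due: 108 payments of CHF 2,125.00 at the beginning of each month.
Periodic rate r = 0.076/12 per month; n is counted in months.
PV = PMT × [(1 − (1+r)^−n)/r] × (1+r) = 2,125 × [1 − (1+r)^−108] / r × (1+r) = CHF 166,906.41

CHF 166,906.41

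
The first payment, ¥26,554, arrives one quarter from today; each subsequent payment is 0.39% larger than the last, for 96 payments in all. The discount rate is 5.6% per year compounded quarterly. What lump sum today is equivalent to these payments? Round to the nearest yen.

Periodic rate r = 0.056/4 per quarter; n is counted in quarters.
Growing ordinary annuity: PV = PMT₁ × [1 − ((1+g)/(1+r))^n] / (r − g) = 26,554 × [1 − ((1+0.0039)/(1+r))^96] / (r − 0.0039) = ¥1,623,455.

¥1,623,455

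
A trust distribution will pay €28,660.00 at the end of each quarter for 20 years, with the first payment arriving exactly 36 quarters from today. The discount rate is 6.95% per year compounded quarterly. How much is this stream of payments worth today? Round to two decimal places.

Ordinary annuity of 80 payments, first payment at period 36.
Periodic rate r = 0.0695/4 per quarter; n is counted in quarters.
The ordinary-annuity PV formula values the stream one period before the first payment (period 35); discount that back 35 periods:
PV₀ = 28,660 × [1 − (1+r)^−80] / r × (1+r)^−35 = €675,114.17

€675,114.17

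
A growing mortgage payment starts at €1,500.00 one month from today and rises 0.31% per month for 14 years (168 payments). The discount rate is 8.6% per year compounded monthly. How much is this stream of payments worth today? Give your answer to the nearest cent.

Periodic rate r = 0.086/12 per month; n is counted in months.
Growing ordinary annuity: PV = PMT₁ × [1 − ((1+g)/(1+r))^n] / (r − g) = 1,500 × [1 − ((1+0.0031)/(1+r))^168] / (r − 0.0031) = €181,931.66.

€181,931.66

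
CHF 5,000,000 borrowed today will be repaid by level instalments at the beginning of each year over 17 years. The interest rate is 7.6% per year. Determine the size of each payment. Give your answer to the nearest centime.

Level annuity due; solve PV = PMT × [(1 − (1+r)^−n)/r] × (1+r) for PMT.
Periodic rate r = 0.076 per year.
With n = 17: PMT = 5,000,000 / ([(1 − (1+r)^−n)/r] × (1+r)) = CHF 495,918.16

CHF 495,918.16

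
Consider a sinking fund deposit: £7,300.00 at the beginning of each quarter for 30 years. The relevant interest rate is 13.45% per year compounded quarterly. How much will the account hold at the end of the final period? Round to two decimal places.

£11,649,247.48

This is an annuity due: 120 deposits of £7,300.00 at the beginning of each quarter.
Periodic rate r = 0.1345/4 per quarter; n is counted in quarters.
FV = PMT × [((1+r)^n − 1)/r] × (1+r) = 7,300 × [(1+r)^120 − 1] / r × (1+r) = £11,649,247.48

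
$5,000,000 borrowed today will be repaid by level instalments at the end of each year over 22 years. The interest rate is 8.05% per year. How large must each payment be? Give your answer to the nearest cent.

Level ordinary annuity; solve PV = PMT × [(1 − (1+r)^−n)/r] for PMT.
Periodic rate r = 0.0805 per year.
With n = 22: PMT = 5,000,000 / ([(1 − (1+r)^−n)/r]) = $492,100.10

$492,100.10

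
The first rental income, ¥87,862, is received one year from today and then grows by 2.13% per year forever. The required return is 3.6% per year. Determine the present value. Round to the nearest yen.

Periodic rate r = 0.036 per year.
Growing perpetuity (Gordon): PV = PMT₁ / (r − g) = 87,862 / (r − 0.0213) = ¥5,977,007.

¥5,977,007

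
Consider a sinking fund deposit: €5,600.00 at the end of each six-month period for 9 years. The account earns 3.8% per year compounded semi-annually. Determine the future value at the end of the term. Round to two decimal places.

This is an ordinary annuity: 18 deposits of €5,600.00 at the end of each six-month period.
Periodic rate r = 0.038/2 per half-year; n is counted in half-years.
FV = PMT × [((1+r)^n − 1)/r] = 5,600 × [(1+r)^18 − 1] / r = €118,852.88

€118,852.88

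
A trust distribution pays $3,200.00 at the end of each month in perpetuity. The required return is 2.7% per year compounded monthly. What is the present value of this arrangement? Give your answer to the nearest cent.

$1,422,222.22

Periodic rate r = 0.027/12 per month.
Level perpetuity: PV = PMT / r = 3,200 / (0.027/12) = $1,422,222.22.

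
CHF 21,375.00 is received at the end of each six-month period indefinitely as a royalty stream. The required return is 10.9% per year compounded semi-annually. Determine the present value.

Periodic rate r = 0.109/2 per half-year.
Level perpetuity: PV = PMT / r = 21,375 / (0.109/2) = CHF 392,201.83.

CHF 392,201.83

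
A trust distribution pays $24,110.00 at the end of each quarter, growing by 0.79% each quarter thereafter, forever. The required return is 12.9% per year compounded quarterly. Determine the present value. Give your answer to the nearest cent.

$990,143.74

Periodic rate r = 0.129/4 per quarter.
Growing perpetuity (Gordon): PV = PMT₁ / (r − g) = 24,110 / (r − 0.0079) = $990,143.74.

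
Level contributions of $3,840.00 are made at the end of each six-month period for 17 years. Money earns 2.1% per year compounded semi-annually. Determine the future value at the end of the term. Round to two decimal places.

This is an ordinary annuity: 34 deposits of $3,840.00 at the end of each six-month period.
Periodic rate r = 0.021/2 per half-year; n is counted in half-years.
FV = PMT × [((1+r)^n − 1)/r] = 3,840 × [(1+r)^34 − 1] / r = $155,932.74

$155,932.74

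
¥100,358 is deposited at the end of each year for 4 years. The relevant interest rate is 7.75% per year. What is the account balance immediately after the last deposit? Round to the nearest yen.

¥450,556

This is an ordinary annuity: 4 deposits of ¥100,358 at the end of each year.
Periodic rate r = 0.0775 per year.
FV = PMT × [((1+r)^n − 1)/r] = 100,358 × [(1+r)^4 − 1] / r = ¥450,556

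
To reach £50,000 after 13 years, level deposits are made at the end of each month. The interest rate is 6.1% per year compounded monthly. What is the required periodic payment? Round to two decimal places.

Level ordinary annuity; solve FV = PMT × [((1+r)^n − 1)/r] for PMT.
Periodic rate r = 0.061/12 per month; n is counted in months.
With n = 156: PMT = 50,000 / ([((1+r)^n − 1)/r]) = £210.82

£210.82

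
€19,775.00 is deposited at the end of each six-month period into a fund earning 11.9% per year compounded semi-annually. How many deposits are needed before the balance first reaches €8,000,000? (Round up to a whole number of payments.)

Periodic rate r = 0.119/2 per half-year; n is counted in half-years.
Ordinary annuity FV: 8,000,000 = 19,775 × [((1+r)^n − 1)/r].
(1+r)^n = 1 + 8,000,000 × r / 19,775, so n = ln(1 + 8,000,000·r/19,775) / ln(1+r) = 55.74.
Round up to a whole number of payments: n = 56.

56 payments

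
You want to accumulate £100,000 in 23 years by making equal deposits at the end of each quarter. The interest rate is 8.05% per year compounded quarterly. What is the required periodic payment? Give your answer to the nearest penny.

£383.09

Level ordinary annuity; solve FV = PMT × [((1+r)^n − 1)/r] for PMT.
Periodic rate r = 0.0805/4 per quarter; n is counted in quarters.
With n = 92: PMT = 100,000 / ([((1+r)^n − 1)/r]) = £383.09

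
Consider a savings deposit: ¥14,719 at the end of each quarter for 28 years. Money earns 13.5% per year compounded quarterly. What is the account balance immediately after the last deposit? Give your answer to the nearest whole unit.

This is an ordinary annuity: 112 deposits of ¥14,719 at the end of each quarter.
Periodic rate r = 0.135/4 per quarter; n is counted in quarters.
FV = PMT × [((1+r)^n − 1)/r] = 14,719 × [(1+r)^112 − 1] / r = ¥17,517,131

¥17,517,131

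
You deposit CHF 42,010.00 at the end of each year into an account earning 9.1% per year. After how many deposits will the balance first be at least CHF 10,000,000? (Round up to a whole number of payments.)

Periodic rate r = 0.091 per year.
Ordinary annuity FV: 10,000,000 = 42,010 × [((1+r)^n − 1)/r].
(1+r)^n = 1 + 10,000,000 × r / 42,010, so n = ln(1 + 10,000,000·r/42,010) / ln(1+r) = 35.83.
Round up to a whole number of payments: n = 36.

36 payments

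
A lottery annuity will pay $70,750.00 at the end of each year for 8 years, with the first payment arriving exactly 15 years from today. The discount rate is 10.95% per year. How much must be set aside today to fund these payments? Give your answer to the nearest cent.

$85,152.83

Ordinary annuity of 8 payments, first payment at period 15.
Periodic rate r = 0.1095 per year.
The ordinary-annuity PV formula values the stream one period before the first payment (period 14); discount that back 14 periods:
PV₀ = 70,750 × [1 − (1+r)^−8] / r × (1+r)^−14 = $85,152.83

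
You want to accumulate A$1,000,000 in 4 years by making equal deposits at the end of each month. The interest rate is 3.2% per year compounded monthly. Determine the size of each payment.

A$19,556.16

Level ordinary annuity; solve FV = PMT × [((1+r)^n − 1)/r] for PMT.
Periodic rate r = 0.032/12 per month; n is counted in months.
With n = 48: PMT = 1,000,000 / ([((1+r)^n − 1)/r]) = A$19,556.16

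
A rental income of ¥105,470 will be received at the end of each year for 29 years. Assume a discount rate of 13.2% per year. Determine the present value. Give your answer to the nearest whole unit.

¥777,087

This is an ordinary annuity: 29 payments of ¥105,470 at the end of each year.
Periodic rate r = 0.132 per year.
PV = PMT × [(1 − (1+r)^−n)/r] = 105,470 × [1 − (1+r)^−29] / r = ¥777,087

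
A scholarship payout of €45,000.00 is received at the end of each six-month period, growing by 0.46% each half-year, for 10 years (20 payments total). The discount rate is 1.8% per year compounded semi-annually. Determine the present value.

€855,969.53

Periodic rate r = 0.018/2 per half-year; n is counted in half-years.
Growing ordinary annuity: PV = PMT₁ × [1 − ((1+g)/(1+r))^n] / (r − g) = 45,000 × [1 − ((1+0.0046)/(1+r))^20] / (r − 0.0046) = €855,969.53.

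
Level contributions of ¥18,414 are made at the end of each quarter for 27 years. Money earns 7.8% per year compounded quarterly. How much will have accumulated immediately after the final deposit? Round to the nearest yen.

¥6,657,806

This is an ordinary annuity: 108 deposits of ¥18,414 at the end of each quarter.
Periodic rate r = 0.078/4 per quarter; n is counted in quarters.
FV = PMT × [((1+r)^n − 1)/r] = 18,414 × [(1+r)^108 − 1] / r = ¥6,657,806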